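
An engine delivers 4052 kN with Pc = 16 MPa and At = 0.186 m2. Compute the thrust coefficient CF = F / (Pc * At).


CF = 4052000 / (16e6 * 0.186) = 1.36

1.36


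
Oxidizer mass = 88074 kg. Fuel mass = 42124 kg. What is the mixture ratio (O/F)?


MR = 88074 / 42124 = 2.09

2.09


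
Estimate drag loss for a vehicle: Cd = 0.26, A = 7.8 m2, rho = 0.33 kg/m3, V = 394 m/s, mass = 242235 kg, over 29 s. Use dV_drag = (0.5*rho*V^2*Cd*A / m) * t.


D = 0.5 * 0.33 * 394^2 * 0.26 * 7.8 = 51945.07 N
a = 51945.07 / 242235 = 0.2144 m/s2
dV = 0.2144 * 29 = 6.2 m/s

6.2 m/s


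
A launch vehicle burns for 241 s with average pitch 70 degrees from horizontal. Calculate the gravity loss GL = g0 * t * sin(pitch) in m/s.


GL = 9.81 * 241 * sin(70 deg) = 2222 m/s

2222 m/s


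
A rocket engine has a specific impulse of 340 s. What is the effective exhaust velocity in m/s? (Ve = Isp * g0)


Ve = Isp * g0 = 340 * 9.81 = 3335.4 m/s

3335.4 m/s


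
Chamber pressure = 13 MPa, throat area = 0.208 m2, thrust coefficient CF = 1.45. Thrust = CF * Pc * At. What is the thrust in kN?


F = 1.45 * 13e6 * 0.208 = 3.9208e+06 N = 3920.8 kN

3920.8 kN


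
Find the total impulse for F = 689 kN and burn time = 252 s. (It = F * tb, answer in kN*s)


It = 689 * 252 = 173628 kN*s

173628 kN*s


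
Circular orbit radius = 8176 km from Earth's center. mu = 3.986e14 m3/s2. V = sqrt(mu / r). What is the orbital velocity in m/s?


V = sqrt(3.986e14 / 8176000) = 6982 m/s

6982 m/s


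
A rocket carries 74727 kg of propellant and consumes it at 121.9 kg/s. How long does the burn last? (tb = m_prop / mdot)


tb = 74727 / 121.9 = 613.0 s

613.0 s


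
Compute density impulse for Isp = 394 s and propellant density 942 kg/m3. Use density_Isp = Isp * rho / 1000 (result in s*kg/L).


rho*Isp = 394 * 942 / 1000 = 371 s*kg/L

371 s*kg/L


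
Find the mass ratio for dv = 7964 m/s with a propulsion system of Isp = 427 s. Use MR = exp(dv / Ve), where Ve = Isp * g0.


Ve = 427 * 9.81 = 4188.87 m/s
MR = exp(7964 / 4188.87) = 6.694

6.694


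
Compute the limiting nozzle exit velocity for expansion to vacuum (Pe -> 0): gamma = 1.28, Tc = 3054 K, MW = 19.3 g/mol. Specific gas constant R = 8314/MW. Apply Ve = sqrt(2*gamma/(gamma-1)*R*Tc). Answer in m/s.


R = 8314 / 19.3 = 430.78 J/(kg.K)
Ve = sqrt(2 * 1.28 / (1.28 - 1) * 430.78 * 3054) = 3468 m/s

3468 m/s


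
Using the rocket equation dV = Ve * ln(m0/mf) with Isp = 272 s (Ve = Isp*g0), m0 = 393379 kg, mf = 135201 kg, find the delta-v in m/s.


Ve = 272 * 9.81 = 2668.32 m/s
dV = 2668.32 * ln(393379/135201) = 2850 m/s

2850 m/s


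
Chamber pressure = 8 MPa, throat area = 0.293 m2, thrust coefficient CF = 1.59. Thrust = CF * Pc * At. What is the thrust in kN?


F = 1.59 * 8e6 * 0.293 = 3.7270e+06 N = 3727.0 kN

3727.0 kN


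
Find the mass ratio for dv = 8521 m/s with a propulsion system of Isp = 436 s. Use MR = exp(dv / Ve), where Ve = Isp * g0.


Ve = 436 * 9.81 = 4277.16 m/s
MR = exp(8521 / 4277.16) = 7.332

7.332


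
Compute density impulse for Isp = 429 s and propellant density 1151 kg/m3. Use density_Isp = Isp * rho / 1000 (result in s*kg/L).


rho*Isp = 429 * 1151 / 1000 = 494 s*kg/L

494 s*kg/L


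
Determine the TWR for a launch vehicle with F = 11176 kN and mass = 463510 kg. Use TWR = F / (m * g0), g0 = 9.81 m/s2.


TWR = 11176000 / (463510 * 9.81) = 2.46

2.46


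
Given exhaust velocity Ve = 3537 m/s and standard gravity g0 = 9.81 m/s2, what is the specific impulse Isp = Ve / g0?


Isp = Ve / g0 = 3537 / 9.81 = 360.6 s

360.6 s


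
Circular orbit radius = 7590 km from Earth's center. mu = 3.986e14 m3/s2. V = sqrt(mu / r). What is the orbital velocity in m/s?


V = sqrt(3.986e14 / 7590000) = 7247 m/s

7247 m/s


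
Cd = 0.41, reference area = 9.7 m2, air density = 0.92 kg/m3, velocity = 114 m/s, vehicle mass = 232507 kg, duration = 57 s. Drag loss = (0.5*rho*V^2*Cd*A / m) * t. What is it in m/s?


D = 0.5 * 0.92 * 114^2 * 0.41 * 9.7 = 23775.14 N
a = 23775.14 / 232507 = 0.1023 m/s2
dV = 0.1023 * 57 = 5.8 m/s

5.8 m/s


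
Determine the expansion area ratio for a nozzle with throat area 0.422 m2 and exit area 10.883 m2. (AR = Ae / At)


AR = 10.883 / 0.422 = 25.8

25.8


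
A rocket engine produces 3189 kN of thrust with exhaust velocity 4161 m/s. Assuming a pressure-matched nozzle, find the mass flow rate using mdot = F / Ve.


mdot = F / Ve = 3189000 / 4161 = 766.4 kg/s

766.4 kg/s


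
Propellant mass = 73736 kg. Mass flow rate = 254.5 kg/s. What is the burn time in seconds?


tb = 73736 / 254.5 = 289.7 s

289.7 s


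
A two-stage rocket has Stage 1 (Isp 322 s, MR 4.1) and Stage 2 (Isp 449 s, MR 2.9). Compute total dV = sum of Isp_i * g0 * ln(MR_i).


dV1 = 322 * 9.81 * ln(4.1) = 4457.1 m/s
dV2 = 449 * 9.81 * ln(2.9) = 4689.7 m/s
Total dV = 4457.1 + 4689.7 = 9146.8 m/s ~ 9147 m/s

9147 m/s


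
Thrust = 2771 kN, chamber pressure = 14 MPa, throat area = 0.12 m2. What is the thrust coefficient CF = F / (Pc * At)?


CF = 2771000 / (14e6 * 0.12) = 1.65

1.65


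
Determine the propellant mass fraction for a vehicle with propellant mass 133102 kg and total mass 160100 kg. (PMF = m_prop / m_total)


PMF = 133102 / 160100 = 0.831

0.831


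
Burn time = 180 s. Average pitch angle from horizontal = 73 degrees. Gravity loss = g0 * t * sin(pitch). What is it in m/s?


GL = 9.81 * 180 * sin(73 deg) = 1689 m/s

1689 m/s


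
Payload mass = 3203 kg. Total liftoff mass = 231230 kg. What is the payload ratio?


PR = 3203 / 231230 = 0.0139

0.0139


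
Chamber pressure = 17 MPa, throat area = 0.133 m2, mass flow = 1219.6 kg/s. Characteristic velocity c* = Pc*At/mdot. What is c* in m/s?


c* = 17e6 * 0.133 / 1219.6 = 1854 m/s

1854 m/s


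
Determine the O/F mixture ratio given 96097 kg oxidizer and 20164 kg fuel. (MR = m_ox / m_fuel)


MR = 96097 / 20164 = 4.77

4.77


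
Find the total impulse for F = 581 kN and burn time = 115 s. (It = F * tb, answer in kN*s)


It = 581 * 115 = 66815 kN*s

66815 kN*s


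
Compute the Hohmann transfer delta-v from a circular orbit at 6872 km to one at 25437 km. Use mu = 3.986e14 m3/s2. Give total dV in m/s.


V1 = sqrt(mu/r1) = 7616.0 m/s
dV1 = V1*(sqrt(2*r2/(r1+r2)) - 1) = 1940.81 m/s
V2 = sqrt(mu/r2) = 3958.55 m/s
dV2 = V2*(1 - sqrt(2*r1/(r1+r2))) = 1376.7 m/s
Total dV = 3318 m/s

3318 m/s


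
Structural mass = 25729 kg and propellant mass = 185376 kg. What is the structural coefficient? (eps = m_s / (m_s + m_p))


eps = 25729 / (25729 + 185376) = 0.1219

0.1219


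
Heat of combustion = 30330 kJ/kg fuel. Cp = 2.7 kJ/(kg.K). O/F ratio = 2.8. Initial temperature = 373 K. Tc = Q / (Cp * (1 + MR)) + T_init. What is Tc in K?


Tc = 30330 / (2.7 * (1 + 2.8)) + 373 = 3329 K

3329 K


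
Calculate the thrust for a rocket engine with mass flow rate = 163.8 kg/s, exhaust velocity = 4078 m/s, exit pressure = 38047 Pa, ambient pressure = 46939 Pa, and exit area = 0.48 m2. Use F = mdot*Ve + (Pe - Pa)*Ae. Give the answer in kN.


F = 163.8 * 4078 + (38047 - 46939) * 0.48 = 663708.0 N = 663.7 kN

663.7 kN


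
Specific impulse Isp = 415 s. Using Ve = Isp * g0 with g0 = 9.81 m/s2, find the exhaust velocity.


Ve = Isp * g0 = 415 * 9.81 = 4071.2 m/s

4071.2 m/s


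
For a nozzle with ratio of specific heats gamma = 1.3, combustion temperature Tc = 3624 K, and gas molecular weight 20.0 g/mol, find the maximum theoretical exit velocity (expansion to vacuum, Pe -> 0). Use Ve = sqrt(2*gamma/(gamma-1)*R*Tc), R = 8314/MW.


R = 8314 / 20.0 = 415.7 J/(kg.K)
Ve = sqrt(2 * 1.3 / (1.3 - 1) * 415.7 * 3624) = 3613 m/s

3613 m/s


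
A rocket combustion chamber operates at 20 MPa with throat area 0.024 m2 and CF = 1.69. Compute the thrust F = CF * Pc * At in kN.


F = 1.69 * 20e6 * 0.024 = 811200.0 N = 811.2 kN

811.2 kN


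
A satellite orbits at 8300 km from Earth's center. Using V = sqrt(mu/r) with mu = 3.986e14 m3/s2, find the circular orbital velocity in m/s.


V = sqrt(3.986e14 / 8300000) = 6930 m/s

6930 m/s


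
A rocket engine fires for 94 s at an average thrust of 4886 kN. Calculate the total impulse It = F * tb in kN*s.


It = 4886 * 94 = 459284 kN*s

459284 kN*s


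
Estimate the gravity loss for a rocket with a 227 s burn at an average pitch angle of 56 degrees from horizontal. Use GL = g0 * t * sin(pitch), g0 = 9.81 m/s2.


GL = 9.81 * 227 * sin(56 deg) = 1846 m/s

1846 m/s


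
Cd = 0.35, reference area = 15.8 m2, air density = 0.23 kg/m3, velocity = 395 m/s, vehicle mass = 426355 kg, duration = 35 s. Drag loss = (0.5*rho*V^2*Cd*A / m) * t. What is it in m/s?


D = 0.5 * 0.23 * 395^2 * 0.35 * 15.8 = 99224.1 N
a = 99224.1 / 426355 = 0.2327 m/s2
dV = 0.2327 * 35 = 8.1 m/s

8.1 m/s


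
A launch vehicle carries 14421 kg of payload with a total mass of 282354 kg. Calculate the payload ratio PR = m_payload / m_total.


PR = 14421 / 282354 = 0.0511

0.0511


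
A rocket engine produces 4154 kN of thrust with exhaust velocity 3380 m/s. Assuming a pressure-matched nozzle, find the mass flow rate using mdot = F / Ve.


mdot = F / Ve = 4154000 / 3380 = 1229.0 kg/s

1229.0 kg/s


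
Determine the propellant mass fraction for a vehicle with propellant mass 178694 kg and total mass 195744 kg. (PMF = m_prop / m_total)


PMF = 178694 / 195744 = 0.913

0.913


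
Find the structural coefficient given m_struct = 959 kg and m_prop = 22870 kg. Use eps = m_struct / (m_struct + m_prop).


eps = 959 / (959 + 22870) = 0.0402

0.0402


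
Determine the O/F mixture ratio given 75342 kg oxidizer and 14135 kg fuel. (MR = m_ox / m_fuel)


MR = 75342 / 14135 = 5.33

5.33


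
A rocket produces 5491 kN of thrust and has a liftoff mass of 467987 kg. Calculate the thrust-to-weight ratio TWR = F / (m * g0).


TWR = 5491000 / (467987 * 9.81) = 1.2

1.2


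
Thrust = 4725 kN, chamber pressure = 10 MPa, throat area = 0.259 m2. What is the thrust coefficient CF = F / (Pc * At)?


CF = 4725000 / (10e6 * 0.259) = 1.82

1.82


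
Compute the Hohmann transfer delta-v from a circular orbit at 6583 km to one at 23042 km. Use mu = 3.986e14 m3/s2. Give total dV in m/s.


V1 = sqrt(mu/r1) = 7781.38 m/s
dV1 = V1*(sqrt(2*r2/(r1+r2)) - 1) = 1923.78 m/s
V2 = sqrt(mu/r2) = 4159.19 m/s
dV2 = V2*(1 - sqrt(2*r1/(r1+r2))) = 1386.47 m/s
Total dV = 3310 m/s

3310 m/s


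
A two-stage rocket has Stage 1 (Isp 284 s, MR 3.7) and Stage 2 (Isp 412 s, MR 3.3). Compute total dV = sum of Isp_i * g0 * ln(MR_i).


dV1 = 284 * 9.81 * ln(3.7) = 3645.1 m/s
dV2 = 412 * 9.81 * ln(3.3) = 4825.5 m/s
Total dV = 3645.1 + 4825.5 = 8470.6 m/s ~ 8471 m/s

8471 m/s


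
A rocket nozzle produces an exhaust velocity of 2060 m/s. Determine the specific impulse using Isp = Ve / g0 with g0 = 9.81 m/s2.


Isp = Ve / g0 = 2060 / 9.81 = 210.0 s

210.0 s


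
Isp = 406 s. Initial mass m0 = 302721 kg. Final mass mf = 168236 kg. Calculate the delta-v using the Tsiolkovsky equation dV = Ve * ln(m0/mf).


Ve = 406 * 9.81 = 3982.86 m/s
dV = 3982.86 * ln(302721/168236) = 2340 m/s

2340 m/s


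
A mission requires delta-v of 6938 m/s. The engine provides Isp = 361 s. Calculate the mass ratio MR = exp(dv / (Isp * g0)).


Ve = 361 * 9.81 = 3541.41 m/s
MR = exp(6938 / 3541.41) = 7.093

7.093


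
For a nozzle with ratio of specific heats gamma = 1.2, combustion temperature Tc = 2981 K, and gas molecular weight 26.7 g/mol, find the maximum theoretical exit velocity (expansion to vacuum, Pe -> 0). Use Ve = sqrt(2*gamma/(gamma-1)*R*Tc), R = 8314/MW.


R = 8314 / 26.7 = 311.39 J/(kg.K)
Ve = sqrt(2 * 1.2 / (1.2 - 1) * 311.39 * 2981) = 3337 m/s

3337 m/s


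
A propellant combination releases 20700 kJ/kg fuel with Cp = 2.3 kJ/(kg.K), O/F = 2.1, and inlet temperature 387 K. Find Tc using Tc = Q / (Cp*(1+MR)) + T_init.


Tc = 20700 / (2.3 * (1 + 2.1)) + 387 = 3290 K

3290 K


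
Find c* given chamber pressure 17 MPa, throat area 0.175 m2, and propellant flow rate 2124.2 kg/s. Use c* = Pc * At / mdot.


c* = 17e6 * 0.175 / 2124.2 = 1401 m/s

1401 m/s


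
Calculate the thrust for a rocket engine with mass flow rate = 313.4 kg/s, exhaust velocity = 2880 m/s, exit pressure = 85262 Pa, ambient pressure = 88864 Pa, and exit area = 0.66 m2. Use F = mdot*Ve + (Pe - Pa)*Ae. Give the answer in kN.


F = 313.4 * 2880 + (85262 - 88864) * 0.66 = 900215.0 N = 900.2 kN

900.2 kN


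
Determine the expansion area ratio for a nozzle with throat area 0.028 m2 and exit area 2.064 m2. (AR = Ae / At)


AR = 2.064 / 0.028 = 73.7

73.7


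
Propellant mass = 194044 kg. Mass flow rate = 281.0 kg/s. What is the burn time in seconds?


tb = 194044 / 281.0 = 690.5 s

690.5 s


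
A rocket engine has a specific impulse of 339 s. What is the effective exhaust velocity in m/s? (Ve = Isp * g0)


Ve = Isp * g0 = 339 * 9.81 = 3325.6 m/s

3325.6 m/s


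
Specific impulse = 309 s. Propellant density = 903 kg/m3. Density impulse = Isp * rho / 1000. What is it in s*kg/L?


rho*Isp = 309 * 903 / 1000 = 279 s*kg/L

279 s*kg/L


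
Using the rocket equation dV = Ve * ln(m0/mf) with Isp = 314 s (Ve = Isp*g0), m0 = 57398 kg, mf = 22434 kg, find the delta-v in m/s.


Ve = 314 * 9.81 = 3080.34 m/s
dV = 3080.34 * ln(57398/22434) = 2894 m/s

2894 m/s


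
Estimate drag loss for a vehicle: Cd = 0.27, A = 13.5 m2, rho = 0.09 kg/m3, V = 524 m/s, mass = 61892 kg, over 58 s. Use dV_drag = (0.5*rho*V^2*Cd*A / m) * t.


D = 0.5 * 0.09 * 524^2 * 0.27 * 13.5 = 45037.33 N
a = 45037.33 / 61892 = 0.7277 m/s2
dV = 0.7277 * 58 = 42.2 m/s

42.2 m/s


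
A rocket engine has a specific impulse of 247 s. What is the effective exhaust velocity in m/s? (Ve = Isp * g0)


Ve = Isp * g0 = 247 * 9.81 = 2423.1 m/s

2423.1 m/s


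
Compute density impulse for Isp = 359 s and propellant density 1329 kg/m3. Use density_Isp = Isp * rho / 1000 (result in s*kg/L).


rho*Isp = 359 * 1329 / 1000 = 477 s*kg/L

477 s*kg/L


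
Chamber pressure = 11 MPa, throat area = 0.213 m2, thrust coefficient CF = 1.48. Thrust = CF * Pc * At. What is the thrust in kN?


F = 1.48 * 11e6 * 0.213 = 3.4676e+06 N = 3467.6 kN

3467.6 kN


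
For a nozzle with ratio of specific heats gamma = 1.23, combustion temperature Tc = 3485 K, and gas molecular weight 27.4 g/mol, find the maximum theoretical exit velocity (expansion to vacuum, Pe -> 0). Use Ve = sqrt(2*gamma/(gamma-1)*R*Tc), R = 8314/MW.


R = 8314 / 27.4 = 303.43 J/(kg.K)
Ve = sqrt(2 * 1.23 / (1.23 - 1) * 303.43 * 3485) = 3363 m/s

3363 m/s


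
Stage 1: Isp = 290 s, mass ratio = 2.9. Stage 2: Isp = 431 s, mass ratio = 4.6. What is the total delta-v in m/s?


dV1 = 290 * 9.81 * ln(2.9) = 3029.0 m/s
dV2 = 431 * 9.81 * ln(4.6) = 6452.3 m/s
Total dV = 3029.0 + 6452.3 = 9481.3 m/s ~ 9481 m/s

9481 m/s


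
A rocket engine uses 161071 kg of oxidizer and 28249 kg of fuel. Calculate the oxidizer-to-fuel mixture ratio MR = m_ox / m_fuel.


MR = 161071 / 28249 = 5.7

5.7


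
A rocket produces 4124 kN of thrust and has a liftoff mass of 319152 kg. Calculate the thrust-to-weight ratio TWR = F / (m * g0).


TWR = 4124000 / (319152 * 9.81) = 1.32

1.32


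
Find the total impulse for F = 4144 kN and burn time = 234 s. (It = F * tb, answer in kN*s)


It = 4144 * 234 = 969696 kN*s

969696 kN*s


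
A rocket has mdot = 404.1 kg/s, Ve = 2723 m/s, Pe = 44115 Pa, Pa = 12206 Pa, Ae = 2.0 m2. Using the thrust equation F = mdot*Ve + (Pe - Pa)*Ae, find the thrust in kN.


F = 404.1 * 2723 + (44115 - 12206) * 2.0 = 1.1642e+06 N = 1164.2 kN

1164.2 kN


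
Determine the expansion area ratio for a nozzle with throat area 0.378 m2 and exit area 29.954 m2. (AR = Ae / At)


AR = 29.954 / 0.378 = 79.2

79.2


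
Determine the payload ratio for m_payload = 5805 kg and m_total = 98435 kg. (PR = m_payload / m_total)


PR = 5805 / 98435 = 0.059

0.059


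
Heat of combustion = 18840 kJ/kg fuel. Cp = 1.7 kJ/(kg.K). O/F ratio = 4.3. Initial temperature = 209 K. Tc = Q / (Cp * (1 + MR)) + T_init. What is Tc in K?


Tc = 18840 / (1.7 * (1 + 4.3)) + 209 = 2300 K

2300 K


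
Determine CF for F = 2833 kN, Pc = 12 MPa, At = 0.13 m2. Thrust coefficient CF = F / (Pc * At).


CF = 2833000 / (12e6 * 0.13) = 1.82

1.82


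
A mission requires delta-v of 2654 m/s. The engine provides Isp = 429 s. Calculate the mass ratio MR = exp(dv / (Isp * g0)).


Ve = 429 * 9.81 = 4208.49 m/s
MR = exp(2654 / 4208.49) = 1.879

1.879


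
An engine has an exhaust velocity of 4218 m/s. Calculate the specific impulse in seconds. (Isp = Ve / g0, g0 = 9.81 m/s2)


Isp = Ve / g0 = 4218 / 9.81 = 430.0 s

430.0 s


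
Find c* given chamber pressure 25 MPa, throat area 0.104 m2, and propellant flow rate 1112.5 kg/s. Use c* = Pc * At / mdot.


c* = 25e6 * 0.104 / 1112.5 = 2337 m/s

2337 m/s


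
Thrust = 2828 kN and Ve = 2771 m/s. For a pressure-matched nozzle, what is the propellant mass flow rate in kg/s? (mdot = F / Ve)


mdot = F / Ve = 2828000 / 2771 = 1020.6 kg/s

1020.6 kg/s


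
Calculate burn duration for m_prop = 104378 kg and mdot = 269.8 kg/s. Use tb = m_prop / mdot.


tb = 104378 / 269.8 = 386.9 s

386.9 s


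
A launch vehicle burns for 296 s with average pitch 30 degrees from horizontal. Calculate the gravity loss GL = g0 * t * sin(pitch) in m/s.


GL = 9.81 * 296 * sin(30 deg) = 1452 m/s

1452 m/s


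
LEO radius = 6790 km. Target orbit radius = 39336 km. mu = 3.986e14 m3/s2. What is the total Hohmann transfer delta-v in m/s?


V1 = sqrt(mu/r1) = 7661.85 m/s
dV1 = V1*(sqrt(2*r2/(r1+r2)) - 1) = 2344.39 m/s
V2 = sqrt(mu/r2) = 3183.27 m/s
dV2 = V2*(1 - sqrt(2*r1/(r1+r2))) = 1456.04 m/s
Total dV = 3800 m/s

3800 m/s


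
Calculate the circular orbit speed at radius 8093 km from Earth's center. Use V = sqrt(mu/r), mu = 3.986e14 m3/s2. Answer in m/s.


V = sqrt(3.986e14 / 8093000) = 7018 m/s

7018 m/s


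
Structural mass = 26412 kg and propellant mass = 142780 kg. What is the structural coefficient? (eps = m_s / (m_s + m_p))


eps = 26412 / (26412 + 142780) = 0.1561

0.1561


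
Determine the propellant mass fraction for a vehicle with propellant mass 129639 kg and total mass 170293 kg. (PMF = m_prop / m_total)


PMF = 129639 / 170293 = 0.761

0.761


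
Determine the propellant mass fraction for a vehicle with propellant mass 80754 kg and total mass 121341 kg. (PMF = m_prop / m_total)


PMF = 80754 / 121341 = 0.666

0.666


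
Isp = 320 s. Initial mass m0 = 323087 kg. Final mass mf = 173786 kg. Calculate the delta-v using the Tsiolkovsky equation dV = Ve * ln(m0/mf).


Ve = 320 * 9.81 = 3139.2 m/s
dV = 3139.2 * ln(323087/173786) = 1947 m/s

1947 m/s


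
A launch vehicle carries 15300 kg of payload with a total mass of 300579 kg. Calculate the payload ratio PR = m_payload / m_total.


PR = 15300 / 300579 = 0.0509

0.0509


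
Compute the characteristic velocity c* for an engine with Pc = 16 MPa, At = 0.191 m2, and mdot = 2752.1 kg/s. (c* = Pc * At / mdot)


c* = 16e6 * 0.191 / 2752.1 = 1110 m/s

1110 m/s


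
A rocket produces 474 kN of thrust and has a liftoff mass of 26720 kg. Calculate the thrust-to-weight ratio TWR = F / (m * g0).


TWR = 474000 / (26720 * 9.81) = 1.81

1.81


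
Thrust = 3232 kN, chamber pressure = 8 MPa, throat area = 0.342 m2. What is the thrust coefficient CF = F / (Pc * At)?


CF = 3232000 / (8e6 * 0.342) = 1.18

1.18


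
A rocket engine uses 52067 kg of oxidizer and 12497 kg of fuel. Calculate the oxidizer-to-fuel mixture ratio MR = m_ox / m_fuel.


MR = 52067 / 12497 = 4.17

4.17


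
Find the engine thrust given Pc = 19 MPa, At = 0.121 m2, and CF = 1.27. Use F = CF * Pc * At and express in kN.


F = 1.27 * 19e6 * 0.121 = 2.9197e+06 N = 2919.7 kN

2919.7 kN


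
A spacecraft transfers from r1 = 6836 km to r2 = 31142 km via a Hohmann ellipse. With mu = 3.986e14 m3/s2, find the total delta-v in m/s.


V1 = sqrt(mu/r1) = 7636.03 m/s
dV1 = V1*(sqrt(2*r2/(r1+r2)) - 1) = 2142.87 m/s
V2 = sqrt(mu/r2) = 3577.63 m/s
dV2 = V2*(1 - sqrt(2*r1/(r1+r2))) = 1431.06 m/s
Total dV = 3574 m/s

3574 m/s


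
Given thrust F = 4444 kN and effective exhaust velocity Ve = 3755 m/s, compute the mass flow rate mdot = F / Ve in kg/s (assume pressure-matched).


mdot = F / Ve = 4444000 / 3755 = 1183.5 kg/s

1183.5 kg/s


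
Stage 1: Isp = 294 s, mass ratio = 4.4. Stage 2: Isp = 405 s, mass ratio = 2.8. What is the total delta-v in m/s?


dV1 = 294 * 9.81 * ln(4.4) = 4273.2 m/s
dV2 = 405 * 9.81 * ln(2.8) = 4090.7 m/s
Total dV = 4273.2 + 4090.7 = 8363.9 m/s ~ 8364 m/s

8364 m/s


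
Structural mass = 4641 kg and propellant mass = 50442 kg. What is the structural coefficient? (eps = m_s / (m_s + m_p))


eps = 4641 / (4641 + 50442) = 0.0843

0.0843


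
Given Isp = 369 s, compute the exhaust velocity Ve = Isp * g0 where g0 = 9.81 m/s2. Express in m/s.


Ve = Isp * g0 = 369 * 9.81 = 3619.9 m/s

3619.9 m/s


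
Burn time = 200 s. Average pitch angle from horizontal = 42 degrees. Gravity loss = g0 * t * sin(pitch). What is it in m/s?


GL = 9.81 * 200 * sin(42 deg) = 1313 m/s

1313 m/s


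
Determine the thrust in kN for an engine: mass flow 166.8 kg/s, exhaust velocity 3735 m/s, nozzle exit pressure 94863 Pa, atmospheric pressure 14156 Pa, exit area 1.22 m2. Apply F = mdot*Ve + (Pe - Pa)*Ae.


F = 166.8 * 3735 + (94863 - 14156) * 1.22 = 721461.0 N = 721.5 kN

721.5 kN


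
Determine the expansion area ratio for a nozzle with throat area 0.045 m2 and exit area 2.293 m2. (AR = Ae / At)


AR = 2.293 / 0.045 = 51.0

51.0


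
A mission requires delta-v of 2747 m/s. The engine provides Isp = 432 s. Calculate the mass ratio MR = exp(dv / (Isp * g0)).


Ve = 432 * 9.81 = 4237.92 m/s
MR = exp(2747 / 4237.92) = 1.912

1.912


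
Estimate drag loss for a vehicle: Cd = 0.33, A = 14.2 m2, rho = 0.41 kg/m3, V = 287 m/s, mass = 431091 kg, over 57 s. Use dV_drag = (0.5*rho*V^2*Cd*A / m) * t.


D = 0.5 * 0.41 * 287^2 * 0.33 * 14.2 = 79126.13 N
a = 79126.13 / 431091 = 0.1835 m/s2
dV = 0.1835 * 57 = 10.5 m/s

10.5 m/s


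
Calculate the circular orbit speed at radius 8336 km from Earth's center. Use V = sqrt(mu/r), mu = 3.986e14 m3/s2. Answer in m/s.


V = sqrt(3.986e14 / 8336000) = 6915 m/s

6915 m/s


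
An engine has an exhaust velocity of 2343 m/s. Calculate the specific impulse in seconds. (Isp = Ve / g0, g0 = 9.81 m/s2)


Isp = Ve / g0 = 2343 / 9.81 = 238.8 s

238.8 s


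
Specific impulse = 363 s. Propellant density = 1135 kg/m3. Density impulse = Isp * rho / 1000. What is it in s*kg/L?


rho*Isp = 363 * 1135 / 1000 = 412 s*kg/L

412 s*kg/L


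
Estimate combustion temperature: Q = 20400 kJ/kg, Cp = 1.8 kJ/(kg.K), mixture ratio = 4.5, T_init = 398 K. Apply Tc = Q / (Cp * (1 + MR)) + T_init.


Tc = 20400 / (1.8 * (1 + 4.5)) + 398 = 2459 K

2459 K


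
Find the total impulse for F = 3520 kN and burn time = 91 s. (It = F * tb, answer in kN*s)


It = 3520 * 91 = 320320 kN*s

320320 kN*s


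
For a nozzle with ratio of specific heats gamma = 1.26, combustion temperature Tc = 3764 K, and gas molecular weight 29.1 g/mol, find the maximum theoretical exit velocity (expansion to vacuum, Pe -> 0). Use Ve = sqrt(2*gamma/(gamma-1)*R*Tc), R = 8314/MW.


R = 8314 / 29.1 = 285.7 J/(kg.K)
Ve = sqrt(2 * 1.26 / (1.26 - 1) * 285.7 * 3764) = 3228 m/s

3228 m/s


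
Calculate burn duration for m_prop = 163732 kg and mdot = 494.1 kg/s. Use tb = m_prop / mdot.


tb = 163732 / 494.1 = 331.4 s

331.4 s


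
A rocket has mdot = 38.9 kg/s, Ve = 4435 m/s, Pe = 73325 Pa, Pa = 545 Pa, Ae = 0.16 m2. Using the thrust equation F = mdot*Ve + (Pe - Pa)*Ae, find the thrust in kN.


F = 38.9 * 4435 + (73325 - 545) * 0.16 = 184166.0 N = 184.2 kN

184.2 kN


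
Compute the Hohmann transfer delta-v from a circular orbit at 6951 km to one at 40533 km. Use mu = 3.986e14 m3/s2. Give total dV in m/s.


V1 = sqrt(mu/r1) = 7572.6 m/s
dV1 = V1*(sqrt(2*r2/(r1+r2)) - 1) = 2321.83 m/s
V2 = sqrt(mu/r2) = 3135.91 m/s
dV2 = V2*(1 - sqrt(2*r1/(r1+r2))) = 1439.12 m/s
Total dV = 3761 m/s

3761 m/s


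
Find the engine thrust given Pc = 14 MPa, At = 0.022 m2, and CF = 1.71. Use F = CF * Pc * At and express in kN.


F = 1.71 * 14e6 * 0.022 = 526680.0 N = 526.7 kN

526.7 kN


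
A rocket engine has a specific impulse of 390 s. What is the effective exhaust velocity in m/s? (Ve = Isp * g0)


Ve = Isp * g0 = 390 * 9.81 = 3825.9 m/s

3825.9 m/s


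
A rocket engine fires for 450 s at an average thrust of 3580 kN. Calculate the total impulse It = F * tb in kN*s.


It = 3580 * 450 = 1611000 kN*s

1611000 kN*s


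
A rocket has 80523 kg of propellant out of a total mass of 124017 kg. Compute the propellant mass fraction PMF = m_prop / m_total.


PMF = 80523 / 124017 = 0.649

0.649


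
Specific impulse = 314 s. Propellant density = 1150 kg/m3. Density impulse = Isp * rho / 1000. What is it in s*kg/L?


rho*Isp = 314 * 1150 / 1000 = 361 s*kg/L

361 s*kg/L


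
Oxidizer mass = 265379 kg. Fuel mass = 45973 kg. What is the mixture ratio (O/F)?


MR = 265379 / 45973 = 5.77

5.77


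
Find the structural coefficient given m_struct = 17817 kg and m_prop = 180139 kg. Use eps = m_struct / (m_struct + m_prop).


eps = 17817 / (17817 + 180139) = 0.09

0.09


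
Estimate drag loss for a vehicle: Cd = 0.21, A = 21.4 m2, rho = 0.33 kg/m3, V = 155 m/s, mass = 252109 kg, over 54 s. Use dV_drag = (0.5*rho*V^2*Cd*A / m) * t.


D = 0.5 * 0.33 * 155^2 * 0.21 * 21.4 = 17814.78 N
a = 17814.78 / 252109 = 0.0707 m/s2
dV = 0.0707 * 54 = 3.8 m/s

3.8 m/s


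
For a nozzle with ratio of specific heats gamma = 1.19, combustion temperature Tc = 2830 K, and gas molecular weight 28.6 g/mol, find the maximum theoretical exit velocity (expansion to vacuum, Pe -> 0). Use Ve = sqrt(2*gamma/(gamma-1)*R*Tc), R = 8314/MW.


R = 8314 / 28.6 = 290.7 J/(kg.K)
Ve = sqrt(2 * 1.19 / (1.19 - 1) * 290.7 * 2830) = 3210 m/s

3210 m/s


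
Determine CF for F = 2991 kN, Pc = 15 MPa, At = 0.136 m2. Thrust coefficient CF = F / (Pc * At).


CF = 2991000 / (15e6 * 0.136) = 1.47

1.47


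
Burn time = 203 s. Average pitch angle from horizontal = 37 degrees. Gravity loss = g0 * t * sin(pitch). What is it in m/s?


GL = 9.81 * 203 * sin(37 deg) = 1198 m/s

1198 m/s


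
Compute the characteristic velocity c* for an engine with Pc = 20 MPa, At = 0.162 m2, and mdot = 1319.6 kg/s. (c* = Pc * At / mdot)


c* = 20e6 * 0.162 / 1319.6 = 2455 m/s

2455 m/s


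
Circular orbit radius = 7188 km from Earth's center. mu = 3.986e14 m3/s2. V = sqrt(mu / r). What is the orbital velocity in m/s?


V = sqrt(3.986e14 / 7188000) = 7447 m/s

7447 m/s


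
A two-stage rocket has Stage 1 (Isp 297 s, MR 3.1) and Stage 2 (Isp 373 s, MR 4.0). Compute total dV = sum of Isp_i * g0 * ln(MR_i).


dV1 = 297 * 9.81 * ln(3.1) = 3296.4 m/s
dV2 = 373 * 9.81 * ln(4.0) = 5072.6 m/s
Total dV = 3296.4 + 5072.6 = 8369.0 m/s ~ 8369 m/s

8369 m/s


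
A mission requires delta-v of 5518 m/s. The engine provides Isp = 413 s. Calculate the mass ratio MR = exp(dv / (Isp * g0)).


Ve = 413 * 9.81 = 4051.53 m/s
MR = exp(5518 / 4051.53) = 3.904

3.904


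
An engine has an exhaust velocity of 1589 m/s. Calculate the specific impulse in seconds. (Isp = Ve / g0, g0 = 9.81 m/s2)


Isp = Ve / g0 = 1589 / 9.81 = 162.0 s

162.0 s


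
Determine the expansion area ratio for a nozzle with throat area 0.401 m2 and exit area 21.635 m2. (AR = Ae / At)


AR = 21.635 / 0.401 = 54.0

54.0


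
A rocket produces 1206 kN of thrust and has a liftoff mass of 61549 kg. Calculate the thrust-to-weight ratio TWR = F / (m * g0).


TWR = 1206000 / (61549 * 9.81) = 2.0

2.0


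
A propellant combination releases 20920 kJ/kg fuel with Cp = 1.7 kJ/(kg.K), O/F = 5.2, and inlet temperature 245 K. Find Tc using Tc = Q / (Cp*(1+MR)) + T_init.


Tc = 20920 / (1.7 * (1 + 5.2)) + 245 = 2230 K

2230 K


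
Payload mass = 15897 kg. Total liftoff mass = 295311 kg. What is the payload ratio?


PR = 15897 / 295311 = 0.0538

0.0538


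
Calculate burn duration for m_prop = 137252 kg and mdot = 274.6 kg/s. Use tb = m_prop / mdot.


tb = 137252 / 274.6 = 499.8 s

499.8 s


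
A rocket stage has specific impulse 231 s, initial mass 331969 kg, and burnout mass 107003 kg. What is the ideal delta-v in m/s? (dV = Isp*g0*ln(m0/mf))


Ve = 231 * 9.81 = 2266.11 m/s
dV = 2266.11 * ln(331969/107003) = 2566 m/s

2566 m/s


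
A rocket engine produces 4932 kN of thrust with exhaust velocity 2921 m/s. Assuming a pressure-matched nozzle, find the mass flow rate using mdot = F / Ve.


mdot = F / Ve = 4932000 / 2921 = 1688.5 kg/s

1688.5 kg/s


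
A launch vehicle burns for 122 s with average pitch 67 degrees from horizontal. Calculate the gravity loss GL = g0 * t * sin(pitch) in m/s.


GL = 9.81 * 122 * sin(67 deg) = 1102 m/s

1102 m/s


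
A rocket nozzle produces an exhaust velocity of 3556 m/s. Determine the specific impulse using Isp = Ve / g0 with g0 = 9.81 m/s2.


Isp = Ve / g0 = 3556 / 9.81 = 362.5 s

362.5 s


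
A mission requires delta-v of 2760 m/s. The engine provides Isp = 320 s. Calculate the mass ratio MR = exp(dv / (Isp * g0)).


Ve = 320 * 9.81 = 3139.2 m/s
MR = exp(2760 / 3139.2) = 2.409

2.409


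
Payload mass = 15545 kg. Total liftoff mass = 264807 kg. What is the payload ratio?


PR = 15545 / 264807 = 0.0587

0.0587


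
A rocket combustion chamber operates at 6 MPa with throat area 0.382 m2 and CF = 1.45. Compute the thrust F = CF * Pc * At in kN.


F = 1.45 * 6e6 * 0.382 = 3.3234e+06 N = 3323.4 kN

3323.4 kN


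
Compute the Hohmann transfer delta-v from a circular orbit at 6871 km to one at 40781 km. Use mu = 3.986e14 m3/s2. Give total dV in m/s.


V1 = sqrt(mu/r1) = 7616.56 m/s
dV1 = V1*(sqrt(2*r2/(r1+r2)) - 1) = 2348.09 m/s
V2 = sqrt(mu/r2) = 3126.37 m/s
dV2 = V2*(1 - sqrt(2*r1/(r1+r2))) = 1447.47 m/s
Total dV = 3796 m/s

3796 m/s


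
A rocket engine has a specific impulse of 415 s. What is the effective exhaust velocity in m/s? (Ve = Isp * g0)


Ve = Isp * g0 = 415 * 9.81 = 4071.2 m/s

4071.2 m/s


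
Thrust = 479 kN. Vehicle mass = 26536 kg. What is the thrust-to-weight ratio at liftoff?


TWR = 479000 / (26536 * 9.81) = 1.84

1.84


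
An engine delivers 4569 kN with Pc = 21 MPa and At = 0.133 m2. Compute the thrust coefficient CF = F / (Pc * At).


CF = 4569000 / (21e6 * 0.133) = 1.64

1.64


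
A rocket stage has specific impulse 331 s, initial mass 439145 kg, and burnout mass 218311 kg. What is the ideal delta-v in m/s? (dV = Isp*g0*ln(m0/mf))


Ve = 331 * 9.81 = 3247.11 m/s
dV = 3247.11 * ln(439145/218311) = 2269 m/s

2269 m/s


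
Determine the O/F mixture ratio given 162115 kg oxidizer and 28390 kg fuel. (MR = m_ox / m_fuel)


MR = 162115 / 28390 = 5.71

5.71


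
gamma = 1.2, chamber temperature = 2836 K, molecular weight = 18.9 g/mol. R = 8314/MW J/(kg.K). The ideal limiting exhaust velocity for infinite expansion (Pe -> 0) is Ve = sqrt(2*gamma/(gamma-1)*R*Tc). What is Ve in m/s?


R = 8314 / 18.9 = 439.89 J/(kg.K)
Ve = sqrt(2 * 1.2 / (1.2 - 1) * 439.89 * 2836) = 3869 m/s

3869 m/s


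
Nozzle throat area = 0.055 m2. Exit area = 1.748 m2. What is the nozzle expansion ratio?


AR = 1.748 / 0.055 = 31.8

31.8


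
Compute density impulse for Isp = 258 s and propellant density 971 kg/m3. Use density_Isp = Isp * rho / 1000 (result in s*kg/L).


rho*Isp = 258 * 971 / 1000 = 251 s*kg/L

251 s*kg/L


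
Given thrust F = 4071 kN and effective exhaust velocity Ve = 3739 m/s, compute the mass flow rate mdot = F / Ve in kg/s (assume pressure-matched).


mdot = F / Ve = 4071000 / 3739 = 1088.8 kg/s

1088.8 kg/s


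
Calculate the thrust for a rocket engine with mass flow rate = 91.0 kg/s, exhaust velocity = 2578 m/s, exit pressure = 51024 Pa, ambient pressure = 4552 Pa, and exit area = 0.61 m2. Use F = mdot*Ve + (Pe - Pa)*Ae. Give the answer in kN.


F = 91.0 * 2578 + (51024 - 4552) * 0.61 = 262946.0 N = 262.9 kN

262.9 kN


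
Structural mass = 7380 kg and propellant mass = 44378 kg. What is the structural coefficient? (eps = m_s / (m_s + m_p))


eps = 7380 / (7380 + 44378) = 0.1426

0.1426


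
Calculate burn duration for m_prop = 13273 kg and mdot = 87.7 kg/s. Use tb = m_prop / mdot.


tb = 13273 / 87.7 = 151.3 s

151.3 s


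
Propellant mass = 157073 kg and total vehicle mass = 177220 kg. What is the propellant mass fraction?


PMF = 157073 / 177220 = 0.886

0.886


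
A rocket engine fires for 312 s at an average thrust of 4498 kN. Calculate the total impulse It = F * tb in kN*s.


It = 4498 * 312 = 1403376 kN*s

1403376 kN*s


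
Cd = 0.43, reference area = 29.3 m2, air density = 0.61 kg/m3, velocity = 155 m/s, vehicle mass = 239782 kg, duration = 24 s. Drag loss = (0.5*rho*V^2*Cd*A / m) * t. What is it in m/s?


D = 0.5 * 0.61 * 155^2 * 0.43 * 29.3 = 92320.75 N
a = 92320.75 / 239782 = 0.385 m/s2
dV = 0.385 * 24 = 9.2 m/s

9.2 m/s


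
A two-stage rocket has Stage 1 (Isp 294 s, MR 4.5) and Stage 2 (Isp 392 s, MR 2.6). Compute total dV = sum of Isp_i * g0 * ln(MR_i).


dV1 = 294 * 9.81 * ln(4.5) = 4338.0 m/s
dV2 = 392 * 9.81 * ln(2.6) = 3674.4 m/s
Total dV = 4338.0 + 3674.4 = 8012.4 m/s ~ 8012 m/s

8012 m/s


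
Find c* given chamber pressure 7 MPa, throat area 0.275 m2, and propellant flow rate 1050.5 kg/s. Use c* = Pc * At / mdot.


c* = 7e6 * 0.275 / 1050.5 = 1832 m/s

1832 m/s


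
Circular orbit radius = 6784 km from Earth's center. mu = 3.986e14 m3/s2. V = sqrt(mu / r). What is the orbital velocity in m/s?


V = sqrt(3.986e14 / 6784000) = 7665 m/s

7665 m/s


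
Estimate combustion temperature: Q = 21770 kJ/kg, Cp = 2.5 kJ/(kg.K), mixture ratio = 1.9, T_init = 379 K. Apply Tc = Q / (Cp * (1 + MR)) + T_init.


Tc = 21770 / (2.5 * (1 + 1.9)) + 379 = 3382 K

3382 K


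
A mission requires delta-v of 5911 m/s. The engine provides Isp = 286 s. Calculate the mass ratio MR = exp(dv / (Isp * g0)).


Ve = 286 * 9.81 = 2805.66 m/s
MR = exp(5911 / 2805.66) = 8.222

8.222


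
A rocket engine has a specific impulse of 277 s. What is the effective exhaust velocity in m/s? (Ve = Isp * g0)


Ve = Isp * g0 = 277 * 9.81 = 2717.4 m/s

2717.4 m/s


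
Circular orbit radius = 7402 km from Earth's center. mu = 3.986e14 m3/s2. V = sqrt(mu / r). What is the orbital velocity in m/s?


V = sqrt(3.986e14 / 7402000) = 7338 m/s

7338 m/s


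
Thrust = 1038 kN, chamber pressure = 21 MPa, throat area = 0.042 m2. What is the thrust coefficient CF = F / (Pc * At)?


CF = 1038000 / (21e6 * 0.042) = 1.18

1.18


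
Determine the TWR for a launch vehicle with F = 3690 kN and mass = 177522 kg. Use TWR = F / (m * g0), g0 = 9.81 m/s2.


TWR = 3690000 / (177522 * 9.81) = 2.12

2.12


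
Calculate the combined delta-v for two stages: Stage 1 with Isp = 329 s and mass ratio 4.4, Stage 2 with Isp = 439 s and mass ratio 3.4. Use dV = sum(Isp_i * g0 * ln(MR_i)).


dV1 = 329 * 9.81 * ln(4.4) = 4781.9 m/s
dV2 = 439 * 9.81 * ln(3.4) = 5270.3 m/s
Total dV = 4781.9 + 5270.3 = 10052.2 m/s ~ 10052 m/s

10052 m/s


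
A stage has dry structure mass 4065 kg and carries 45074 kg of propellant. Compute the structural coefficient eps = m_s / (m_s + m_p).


eps = 4065 / (4065 + 45074) = 0.0827

0.0827


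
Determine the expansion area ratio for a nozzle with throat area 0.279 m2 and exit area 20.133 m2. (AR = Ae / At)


AR = 20.133 / 0.279 = 72.2

72.2


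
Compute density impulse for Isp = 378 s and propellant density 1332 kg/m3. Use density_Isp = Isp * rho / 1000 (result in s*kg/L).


rho*Isp = 378 * 1332 / 1000 = 503 s*kg/L

503 s*kg/L


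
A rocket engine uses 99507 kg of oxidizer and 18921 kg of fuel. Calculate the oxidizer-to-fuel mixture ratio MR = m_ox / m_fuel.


MR = 99507 / 18921 = 5.26

5.26


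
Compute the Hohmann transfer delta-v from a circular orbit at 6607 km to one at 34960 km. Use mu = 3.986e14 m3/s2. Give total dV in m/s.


V1 = sqrt(mu/r1) = 7767.24 m/s
dV1 = V1*(sqrt(2*r2/(r1+r2)) - 1) = 2306.55 m/s
V2 = sqrt(mu/r2) = 3376.63 m/s
dV2 = V2*(1 - sqrt(2*r1/(r1+r2))) = 1472.81 m/s
Total dV = 3779 m/s

3779 m/s


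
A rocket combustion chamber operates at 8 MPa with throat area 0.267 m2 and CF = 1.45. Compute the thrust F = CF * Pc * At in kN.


F = 1.45 * 8e6 * 0.267 = 3.0972e+06 N = 3097.2 kN

3097.2 kN


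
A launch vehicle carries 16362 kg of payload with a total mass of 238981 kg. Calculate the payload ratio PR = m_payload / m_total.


PR = 16362 / 238981 = 0.0685

0.0685


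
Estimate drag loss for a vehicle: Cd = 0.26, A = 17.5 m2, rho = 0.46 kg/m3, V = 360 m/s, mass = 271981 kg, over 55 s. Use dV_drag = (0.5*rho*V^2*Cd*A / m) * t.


D = 0.5 * 0.46 * 360^2 * 0.26 * 17.5 = 135626.4 N
a = 135626.4 / 271981 = 0.4987 m/s2
dV = 0.4987 * 55 = 27.4 m/s

27.4 m/s


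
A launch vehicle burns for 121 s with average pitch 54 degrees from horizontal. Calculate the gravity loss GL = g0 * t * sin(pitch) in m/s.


GL = 9.81 * 121 * sin(54 deg) = 960 m/s

960 m/s


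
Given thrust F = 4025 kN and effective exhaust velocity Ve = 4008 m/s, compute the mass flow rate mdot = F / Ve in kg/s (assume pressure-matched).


mdot = F / Ve = 4025000 / 4008 = 1004.2 kg/s

1004.2 kg/s


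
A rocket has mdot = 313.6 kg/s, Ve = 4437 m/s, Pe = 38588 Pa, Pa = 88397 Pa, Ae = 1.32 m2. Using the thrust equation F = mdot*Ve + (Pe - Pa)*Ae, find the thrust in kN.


F = 313.6 * 4437 + (38588 - 88397) * 1.32 = 1.3257e+06 N = 1325.7 kN

1325.7 kN


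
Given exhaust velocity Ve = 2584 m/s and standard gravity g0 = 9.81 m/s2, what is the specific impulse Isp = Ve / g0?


Isp = Ve / g0 = 2584 / 9.81 = 263.4 s

263.4 s


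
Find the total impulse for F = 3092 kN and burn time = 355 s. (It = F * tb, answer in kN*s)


It = 3092 * 355 = 1097660 kN*s

1097660 kN*s


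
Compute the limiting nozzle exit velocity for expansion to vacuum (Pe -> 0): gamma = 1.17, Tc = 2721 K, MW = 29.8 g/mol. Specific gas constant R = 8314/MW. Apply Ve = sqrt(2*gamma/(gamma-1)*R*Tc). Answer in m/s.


R = 8314 / 29.8 = 278.99 J/(kg.K)
Ve = sqrt(2 * 1.17 / (1.17 - 1) * 278.99 * 2721) = 3233 m/s

3233 m/s


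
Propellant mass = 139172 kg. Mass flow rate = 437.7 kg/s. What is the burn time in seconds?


tb = 139172 / 437.7 = 318.0 s

318.0 s


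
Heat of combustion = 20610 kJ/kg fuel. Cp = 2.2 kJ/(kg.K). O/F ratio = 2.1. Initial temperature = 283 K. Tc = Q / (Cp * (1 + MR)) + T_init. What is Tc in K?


Tc = 20610 / (2.2 * (1 + 2.1)) + 283 = 3305 K

3305 K


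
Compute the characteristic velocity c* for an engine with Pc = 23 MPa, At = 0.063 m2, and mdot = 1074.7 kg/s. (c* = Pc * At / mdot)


c* = 23e6 * 0.063 / 1074.7 = 1348 m/s

1348 m/s


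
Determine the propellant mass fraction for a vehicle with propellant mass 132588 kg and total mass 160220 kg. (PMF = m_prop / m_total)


PMF = 132588 / 160220 = 0.828

0.828


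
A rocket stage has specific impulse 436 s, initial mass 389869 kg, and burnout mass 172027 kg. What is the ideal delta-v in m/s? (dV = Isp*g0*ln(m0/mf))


Ve = 436 * 9.81 = 4277.16 m/s
dV = 4277.16 * ln(389869/172027) = 3499 m/s

3499 m/s


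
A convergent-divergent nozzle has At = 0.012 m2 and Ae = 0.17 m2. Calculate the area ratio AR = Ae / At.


AR = 0.17 / 0.012 = 14.2

14.2


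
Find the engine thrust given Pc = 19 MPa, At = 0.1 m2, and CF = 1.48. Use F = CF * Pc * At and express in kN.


F = 1.48 * 19e6 * 0.1 = 2.8120e+06 N = 2812.0 kN

2812.0 kN
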